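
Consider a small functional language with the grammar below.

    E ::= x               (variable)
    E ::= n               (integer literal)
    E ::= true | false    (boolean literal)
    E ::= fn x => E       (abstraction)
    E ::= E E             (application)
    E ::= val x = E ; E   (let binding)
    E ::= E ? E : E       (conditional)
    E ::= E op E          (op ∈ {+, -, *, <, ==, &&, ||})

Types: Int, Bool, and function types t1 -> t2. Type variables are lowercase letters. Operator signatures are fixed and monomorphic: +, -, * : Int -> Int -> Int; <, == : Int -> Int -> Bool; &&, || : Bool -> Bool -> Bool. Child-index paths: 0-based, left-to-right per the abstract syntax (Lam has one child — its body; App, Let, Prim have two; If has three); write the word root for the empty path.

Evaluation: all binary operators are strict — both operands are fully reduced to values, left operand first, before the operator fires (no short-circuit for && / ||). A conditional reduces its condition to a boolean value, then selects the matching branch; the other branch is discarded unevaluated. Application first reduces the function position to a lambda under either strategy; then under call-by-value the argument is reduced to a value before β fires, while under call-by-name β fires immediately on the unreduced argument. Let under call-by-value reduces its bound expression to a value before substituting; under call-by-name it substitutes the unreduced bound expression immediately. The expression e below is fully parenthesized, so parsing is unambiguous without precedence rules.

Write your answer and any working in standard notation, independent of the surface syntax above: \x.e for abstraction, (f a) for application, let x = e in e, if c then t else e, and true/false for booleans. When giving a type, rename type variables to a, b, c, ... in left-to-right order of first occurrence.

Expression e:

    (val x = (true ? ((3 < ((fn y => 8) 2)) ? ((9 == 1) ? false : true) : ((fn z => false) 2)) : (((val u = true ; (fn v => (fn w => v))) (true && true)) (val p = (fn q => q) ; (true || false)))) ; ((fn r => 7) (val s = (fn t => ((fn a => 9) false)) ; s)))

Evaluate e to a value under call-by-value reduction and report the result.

Answer: 7

Trace:
step 0: (let x = (if true then (if (3 < ((\y.8) 2)) then (if (9 == 1) then false else true) else ((\z.false) 2)) else (((let u = true in (\v.(\w.v))) (true && true)) (let p = (\q.q) in (true || false)))) in ((\r.7) (let s = (\t.((\a.9) false)) in s)))
step 1: [if@0] (let x = (if (3 < ((\y.8) 2)) then (if (9 == 1) then false else true) else ((\z.false) 2)) in ((\r.7) (let s = (\t.((\a.9) false)) in s)))
step 2: [beta@0.0.1] (let x = (if (3 < 8) then (if (9 == 1) then false else true) else ((\z.false) 2)) in ((\r.7) (let s = (\t.((\a.9) false)) in s)))
step 3: [delta@0.0] (let x = (if true then (if (9 == 1) then false else true) else ((\z.false) 2)) in ((\r.7) (let s = (\t.((\a.9) false)) in s)))
step 4: [if@0] (let x = (if (9 == 1) then false else true) in ((\r.7) (let s = (\t.((\a.9) false)) in s)))
step 5: [delta@0.0] (let x = (if false then false else true) in ((\r.7) (let s = (\t.((\a.9) false)) in s)))
step 6: [if@0] (let x = true in ((\r.7) (let s = (\t.((\a.9) false)) in s)))
step 7: [let@root] ((\r.7) (let s = (\t.((\a.9) false)) in s))
step 8: [let@1] ((\r.7) (\t.((\a.9) false)))
step 9: [beta@root] 7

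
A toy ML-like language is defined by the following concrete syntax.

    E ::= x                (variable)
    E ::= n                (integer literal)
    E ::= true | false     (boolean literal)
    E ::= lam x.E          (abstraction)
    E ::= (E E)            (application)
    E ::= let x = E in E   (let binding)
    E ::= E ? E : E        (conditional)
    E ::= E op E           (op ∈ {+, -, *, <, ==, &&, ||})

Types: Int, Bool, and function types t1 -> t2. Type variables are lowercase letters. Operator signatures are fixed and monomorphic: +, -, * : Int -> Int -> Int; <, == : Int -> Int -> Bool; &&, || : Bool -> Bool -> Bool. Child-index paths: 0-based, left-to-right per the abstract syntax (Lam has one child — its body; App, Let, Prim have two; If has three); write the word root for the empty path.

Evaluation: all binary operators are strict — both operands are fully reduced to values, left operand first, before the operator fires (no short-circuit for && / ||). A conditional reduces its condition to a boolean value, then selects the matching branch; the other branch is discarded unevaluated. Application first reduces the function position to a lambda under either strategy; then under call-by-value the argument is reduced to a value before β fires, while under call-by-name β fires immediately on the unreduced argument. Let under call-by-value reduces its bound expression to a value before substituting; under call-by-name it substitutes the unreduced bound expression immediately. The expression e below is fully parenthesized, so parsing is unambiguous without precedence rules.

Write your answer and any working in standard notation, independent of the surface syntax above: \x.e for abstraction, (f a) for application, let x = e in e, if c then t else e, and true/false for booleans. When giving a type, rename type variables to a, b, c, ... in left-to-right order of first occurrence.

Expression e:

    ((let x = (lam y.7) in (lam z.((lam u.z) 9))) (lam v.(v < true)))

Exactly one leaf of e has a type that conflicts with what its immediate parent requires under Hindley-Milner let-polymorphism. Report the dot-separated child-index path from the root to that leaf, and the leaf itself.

Answer: 1.0.1 : true

Derivation:
\y._ : a -> Int
let x : forall. a -> Int
z : b
\u._ : c -> b
  unify c -> b ~ Int -> d
  unify c ~ Int
  unify b ~ d
_ _ : d
\z._ : d -> d
v : e
  unify e ~ Int
  unify Bool ~ Int
  FAIL: mismatch Bool ~ Int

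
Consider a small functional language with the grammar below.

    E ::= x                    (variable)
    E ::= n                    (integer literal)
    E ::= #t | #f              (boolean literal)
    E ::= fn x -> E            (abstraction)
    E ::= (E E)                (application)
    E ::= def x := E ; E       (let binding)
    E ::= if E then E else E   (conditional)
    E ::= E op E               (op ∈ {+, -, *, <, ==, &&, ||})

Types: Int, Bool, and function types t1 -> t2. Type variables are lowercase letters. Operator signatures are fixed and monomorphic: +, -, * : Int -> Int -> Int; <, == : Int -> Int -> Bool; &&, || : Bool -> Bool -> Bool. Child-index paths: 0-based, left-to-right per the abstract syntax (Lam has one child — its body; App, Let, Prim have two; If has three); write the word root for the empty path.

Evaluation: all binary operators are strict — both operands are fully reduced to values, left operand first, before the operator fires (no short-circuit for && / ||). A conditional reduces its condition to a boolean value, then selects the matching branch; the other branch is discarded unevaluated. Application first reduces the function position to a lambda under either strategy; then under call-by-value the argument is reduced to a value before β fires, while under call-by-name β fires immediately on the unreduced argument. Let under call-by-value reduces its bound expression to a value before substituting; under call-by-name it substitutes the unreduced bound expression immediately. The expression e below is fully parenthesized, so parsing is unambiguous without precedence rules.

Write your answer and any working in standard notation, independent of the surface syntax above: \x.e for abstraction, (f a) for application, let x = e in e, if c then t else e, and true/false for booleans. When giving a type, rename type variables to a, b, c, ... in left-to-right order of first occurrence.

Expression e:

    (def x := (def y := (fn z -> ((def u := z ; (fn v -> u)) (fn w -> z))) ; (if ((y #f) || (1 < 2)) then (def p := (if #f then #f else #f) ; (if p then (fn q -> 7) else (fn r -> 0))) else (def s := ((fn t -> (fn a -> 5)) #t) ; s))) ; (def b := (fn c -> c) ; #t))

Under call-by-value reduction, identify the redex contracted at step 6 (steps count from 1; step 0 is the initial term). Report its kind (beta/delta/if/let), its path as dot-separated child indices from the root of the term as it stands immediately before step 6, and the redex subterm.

Answer: delta at 0.0 : (false || true)

Trace:
step 0: (let x = (let y = (\z.((let u = z in (\v.u)) (\w.z))) in (if ((y false) || (1 < 2)) then (let p = (if false then false else false) in (if p then (\q.7) else (\r.0))) else (let s = ((\t.(\a.5)) true) in s))) in (let b = (\c.c) in true))
step 1: [let@0] (let x = (if (((\z.((let u = z in (\v.u)) (\w.z))) false) || (1 < 2)) then (let p = (if false then false else false) in (if p then (\q.7) else (\r.0))) else (let s = ((\t.(\a.5)) true) in s)) in (let b = (\c.c) in true))
step 2: [beta@0.0.0] (let x = (if (((let u = false in (\v.u)) (\w.false)) || (1 < 2)) then (let p = (if false then false else false) in (if p then (\q.7) else (\r.0))) else (let s = ((\t.(\a.5)) true) in s)) in (let b = (\c.c) in true))
step 3: [let@0.0.0.0] (let x = (if (((\v.false) (\w.false)) || (1 < 2)) then (let p = (if false then false else false) in (if p then (\q.7) else (\r.0))) else (let s = ((\t.(\a.5)) true) in s)) in (let b = (\c.c) in true))
step 4: [beta@0.0.0] (let x = (if (false || (1 < 2)) then (let p = (if false then false else false) in (if p then (\q.7) else (\r.0))) else (let s = ((\t.(\a.5)) true) in s)) in (let b = (\c.c) in true))
step 5: [delta@0.0.1] (let x = (if (false || true) then (let p = (if false then false else false) in (if p then (\q.7) else (\r.0))) else (let s = ((\t.(\a.5)) true) in s)) in (let b = (\c.c) in true))
step 6: [delta@0.0] (let x = (if true then (let p = (if false then false else false) in (if p then (\q.7) else (\r.0))) else (let s = ((\t.(\a.5)) true) in s)) in (let b = (\c.c) in true))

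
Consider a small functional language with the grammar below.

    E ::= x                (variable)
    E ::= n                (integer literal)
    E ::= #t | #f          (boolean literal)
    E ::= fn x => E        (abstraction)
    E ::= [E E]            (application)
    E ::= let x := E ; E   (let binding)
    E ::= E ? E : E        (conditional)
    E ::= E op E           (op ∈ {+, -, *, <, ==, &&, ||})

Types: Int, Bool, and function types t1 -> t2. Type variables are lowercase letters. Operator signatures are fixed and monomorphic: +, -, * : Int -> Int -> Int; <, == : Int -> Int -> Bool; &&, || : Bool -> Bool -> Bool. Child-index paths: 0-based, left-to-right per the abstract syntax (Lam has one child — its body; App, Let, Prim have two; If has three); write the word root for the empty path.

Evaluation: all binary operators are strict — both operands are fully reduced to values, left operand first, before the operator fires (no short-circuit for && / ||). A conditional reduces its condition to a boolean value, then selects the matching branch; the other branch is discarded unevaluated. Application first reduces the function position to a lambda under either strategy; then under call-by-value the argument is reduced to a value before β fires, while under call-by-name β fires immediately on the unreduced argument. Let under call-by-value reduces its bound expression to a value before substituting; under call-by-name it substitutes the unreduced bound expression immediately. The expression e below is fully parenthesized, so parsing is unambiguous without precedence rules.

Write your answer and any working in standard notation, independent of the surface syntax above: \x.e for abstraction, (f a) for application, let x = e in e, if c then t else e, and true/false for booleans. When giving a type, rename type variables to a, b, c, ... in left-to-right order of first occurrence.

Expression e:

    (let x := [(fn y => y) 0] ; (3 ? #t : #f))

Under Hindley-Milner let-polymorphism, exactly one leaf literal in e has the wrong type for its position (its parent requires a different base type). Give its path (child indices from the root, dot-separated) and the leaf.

Trace:
y : a
\y._ : a -> a
  unify a -> a ~ Int -> b
  unify a ~ Int
  unify Int ~ b
_ _ : Int
let x : Int
  unify Int ~ Bool
  FAIL: mismatch Int ~ Bool

Answer: 1.0 : 3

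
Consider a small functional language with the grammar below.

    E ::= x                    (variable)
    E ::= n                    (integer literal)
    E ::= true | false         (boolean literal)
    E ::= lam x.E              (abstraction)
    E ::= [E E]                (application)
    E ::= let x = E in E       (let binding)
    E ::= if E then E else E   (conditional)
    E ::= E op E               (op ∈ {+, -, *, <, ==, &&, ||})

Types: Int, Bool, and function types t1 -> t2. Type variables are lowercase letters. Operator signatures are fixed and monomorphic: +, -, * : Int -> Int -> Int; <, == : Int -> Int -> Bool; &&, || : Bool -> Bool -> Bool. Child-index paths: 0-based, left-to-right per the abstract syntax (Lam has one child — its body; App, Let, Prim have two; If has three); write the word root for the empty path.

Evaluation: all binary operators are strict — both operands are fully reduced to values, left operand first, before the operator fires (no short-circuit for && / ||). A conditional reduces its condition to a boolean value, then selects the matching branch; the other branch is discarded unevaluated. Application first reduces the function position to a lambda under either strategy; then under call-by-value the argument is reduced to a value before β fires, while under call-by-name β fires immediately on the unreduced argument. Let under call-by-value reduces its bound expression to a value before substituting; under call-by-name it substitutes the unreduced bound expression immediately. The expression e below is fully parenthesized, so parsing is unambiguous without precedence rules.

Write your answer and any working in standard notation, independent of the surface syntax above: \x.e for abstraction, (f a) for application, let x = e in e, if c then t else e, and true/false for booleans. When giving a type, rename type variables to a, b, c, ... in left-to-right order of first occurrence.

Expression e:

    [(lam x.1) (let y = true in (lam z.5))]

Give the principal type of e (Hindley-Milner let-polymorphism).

Answer: Int

Trace:
\x._ : a -> Int
let y : Bool
\z._ : b -> Int
  unify a -> Int ~ (b -> Int) -> c
  unify a ~ b -> Int
  unify Int ~ c
_ _ : Int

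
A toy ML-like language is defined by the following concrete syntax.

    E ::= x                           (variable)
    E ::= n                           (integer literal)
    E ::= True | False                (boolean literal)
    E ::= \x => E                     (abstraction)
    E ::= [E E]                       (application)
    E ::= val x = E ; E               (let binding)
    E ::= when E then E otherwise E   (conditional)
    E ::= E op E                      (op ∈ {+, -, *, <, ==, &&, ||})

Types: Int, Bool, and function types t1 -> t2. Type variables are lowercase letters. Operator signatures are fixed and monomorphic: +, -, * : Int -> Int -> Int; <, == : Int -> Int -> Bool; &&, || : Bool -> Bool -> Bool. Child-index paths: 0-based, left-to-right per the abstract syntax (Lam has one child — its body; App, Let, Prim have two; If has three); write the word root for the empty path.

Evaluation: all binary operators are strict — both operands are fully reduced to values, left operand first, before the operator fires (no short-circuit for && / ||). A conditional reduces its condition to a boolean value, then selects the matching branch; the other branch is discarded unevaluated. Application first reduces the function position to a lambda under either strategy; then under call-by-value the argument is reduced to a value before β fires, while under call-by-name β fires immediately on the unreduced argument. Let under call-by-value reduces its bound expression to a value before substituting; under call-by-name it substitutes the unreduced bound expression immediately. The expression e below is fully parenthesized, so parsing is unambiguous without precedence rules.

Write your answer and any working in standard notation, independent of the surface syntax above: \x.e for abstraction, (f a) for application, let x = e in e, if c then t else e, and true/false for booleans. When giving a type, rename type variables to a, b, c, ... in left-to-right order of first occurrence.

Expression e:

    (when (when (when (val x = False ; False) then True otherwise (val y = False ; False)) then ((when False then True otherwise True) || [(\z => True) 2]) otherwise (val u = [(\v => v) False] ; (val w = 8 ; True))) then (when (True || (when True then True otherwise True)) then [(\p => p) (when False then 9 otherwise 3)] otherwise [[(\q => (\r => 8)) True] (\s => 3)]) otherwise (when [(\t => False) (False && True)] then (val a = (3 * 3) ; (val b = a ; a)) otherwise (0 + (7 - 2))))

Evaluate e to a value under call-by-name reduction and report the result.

Answer: 3

Derivation:
step 0: (if (if (if (let x = false in false) then true else (let y = false in false)) then ((if false then true else true) || ((\z.true) 2)) else (let u = ((\v.v) false) in (let w = 8 in true))) then (if (true || (if true then true else true)) then ((\p.p) (if false then 9 else 3)) else (((\q.(\r.8)) true) (\s.3))) else (if ((\t.false) (false && true)) then (let a = (3 * 3) in (let b = a in a)) else (0 + (7 - 2))))
step 1: [let@0.0.0] (if (if (if false then true else (let y = false in false)) then ((if false then true else true) || ((\z.true) 2)) else (let u = ((\v.v) false) in (let w = 8 in true))) then (if (true || (if true then true else true)) then ((\p.p) (if false then 9 else 3)) else (((\q.(\r.8)) true) (\s.3))) else (if ((\t.false) (false && true)) then (let a = (3 * 3) in (let b = a in a)) else (0 + (7 - 2))))
step 2: [if@0.0] (if (if (let y = false in false) then ((if false then true else true) || ((\z.true) 2)) else (let u = ((\v.v) false) in (let w = 8 in true))) then (if (true || (if true then true else true)) then ((\p.p) (if false then 9 else 3)) else (((\q.(\r.8)) true) (\s.3))) else (if ((\t.false) (false && true)) then (let a = (3 * 3) in (let b = a in a)) else (0 + (7 - 2))))
step 3: [let@0.0] (if (if false then ((if false then true else true) || ((\z.true) 2)) else (let u = ((\v.v) false) in (let w = 8 in true))) then (if (true || (if true then true else true)) then ((\p.p) (if false then 9 else 3)) else (((\q.(\r.8)) true) (\s.3))) else (if ((\t.false) (false && true)) then (let a = (3 * 3) in (let b = a in a)) else (0 + (7 - 2))))
step 4: [if@0] (if (let u = ((\v.v) false) in (let w = 8 in true)) then (if (true || (if true then true else true)) then ((\p.p) (if false then 9 else 3)) else (((\q.(\r.8)) true) (\s.3))) else (if ((\t.false) (false && true)) then (let a = (3 * 3) in (let b = a in a)) else (0 + (7 - 2))))
step 5: [let@0] (if (let w = 8 in true) then (if (true || (if true then true else true)) then ((\p.p) (if false then 9 else 3)) else (((\q.(\r.8)) true) (\s.3))) else (if ((\t.false) (false && true)) then (let a = (3 * 3) in (let b = a in a)) else (0 + (7 - 2))))
step 6: [let@0] (if true then (if (true || (if true then true else true)) then ((\p.p) (if false then 9 else 3)) else (((\q.(\r.8)) true) (\s.3))) else (if ((\t.false) (false && true)) then (let a = (3 * 3) in (let b = a in a)) else (0 + (7 - 2))))
step 7: [if@root] (if (true || (if true then true else true)) then ((\p.p) (if false then 9 else 3)) else (((\q.(\r.8)) true) (\s.3)))
step 8: [if@0.1] (if (true || true) then ((\p.p) (if false then 9 else 3)) else (((\q.(\r.8)) true) (\s.3)))
step 9: [delta@0] (if true then ((\p.p) (if false then 9 else 3)) else (((\q.(\r.8)) true) (\s.3)))
step 10: [if@root] ((\p.p) (if false then 9 else 3))
step 11: [beta@root] (if false then 9 else 3)
step 12: [if@root] 3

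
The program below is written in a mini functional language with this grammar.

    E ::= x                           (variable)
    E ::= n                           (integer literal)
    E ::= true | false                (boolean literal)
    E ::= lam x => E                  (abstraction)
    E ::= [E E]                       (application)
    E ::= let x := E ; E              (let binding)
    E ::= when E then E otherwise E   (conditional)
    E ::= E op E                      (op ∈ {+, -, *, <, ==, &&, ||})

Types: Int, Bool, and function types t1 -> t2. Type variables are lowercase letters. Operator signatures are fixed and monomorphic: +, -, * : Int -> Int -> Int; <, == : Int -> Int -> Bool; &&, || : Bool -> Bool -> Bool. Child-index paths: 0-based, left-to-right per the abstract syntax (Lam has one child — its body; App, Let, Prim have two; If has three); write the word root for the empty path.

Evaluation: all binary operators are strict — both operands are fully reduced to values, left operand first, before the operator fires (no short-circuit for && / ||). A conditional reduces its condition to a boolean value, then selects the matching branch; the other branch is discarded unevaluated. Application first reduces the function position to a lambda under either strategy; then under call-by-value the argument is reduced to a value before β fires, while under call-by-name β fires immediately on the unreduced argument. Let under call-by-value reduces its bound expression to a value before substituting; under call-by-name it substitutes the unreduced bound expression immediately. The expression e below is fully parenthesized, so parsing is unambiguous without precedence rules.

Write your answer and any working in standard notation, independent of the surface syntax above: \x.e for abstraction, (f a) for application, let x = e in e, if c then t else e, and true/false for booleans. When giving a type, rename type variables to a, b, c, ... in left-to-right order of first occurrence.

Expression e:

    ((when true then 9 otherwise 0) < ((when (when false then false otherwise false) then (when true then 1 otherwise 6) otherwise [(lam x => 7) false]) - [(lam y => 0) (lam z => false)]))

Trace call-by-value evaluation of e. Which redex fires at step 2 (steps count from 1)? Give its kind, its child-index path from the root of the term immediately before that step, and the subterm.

Working:
step 0: ((if true then 9 else 0) < ((if (if false then false else false) then (if true then 1 else 6) else ((\x.7) false)) - ((\y.0) (\z.false))))
step 1: [if@0] (9 < ((if (if false then false else false) then (if true then 1 else 6) else ((\x.7) false)) - ((\y.0) (\z.false))))
step 2: [if@1.0.0] (9 < ((if false then (if true then 1 else 6) else ((\x.7) false)) - ((\y.0) (\z.false))))

Answer: if at 1.0.0 : (if false then false else false)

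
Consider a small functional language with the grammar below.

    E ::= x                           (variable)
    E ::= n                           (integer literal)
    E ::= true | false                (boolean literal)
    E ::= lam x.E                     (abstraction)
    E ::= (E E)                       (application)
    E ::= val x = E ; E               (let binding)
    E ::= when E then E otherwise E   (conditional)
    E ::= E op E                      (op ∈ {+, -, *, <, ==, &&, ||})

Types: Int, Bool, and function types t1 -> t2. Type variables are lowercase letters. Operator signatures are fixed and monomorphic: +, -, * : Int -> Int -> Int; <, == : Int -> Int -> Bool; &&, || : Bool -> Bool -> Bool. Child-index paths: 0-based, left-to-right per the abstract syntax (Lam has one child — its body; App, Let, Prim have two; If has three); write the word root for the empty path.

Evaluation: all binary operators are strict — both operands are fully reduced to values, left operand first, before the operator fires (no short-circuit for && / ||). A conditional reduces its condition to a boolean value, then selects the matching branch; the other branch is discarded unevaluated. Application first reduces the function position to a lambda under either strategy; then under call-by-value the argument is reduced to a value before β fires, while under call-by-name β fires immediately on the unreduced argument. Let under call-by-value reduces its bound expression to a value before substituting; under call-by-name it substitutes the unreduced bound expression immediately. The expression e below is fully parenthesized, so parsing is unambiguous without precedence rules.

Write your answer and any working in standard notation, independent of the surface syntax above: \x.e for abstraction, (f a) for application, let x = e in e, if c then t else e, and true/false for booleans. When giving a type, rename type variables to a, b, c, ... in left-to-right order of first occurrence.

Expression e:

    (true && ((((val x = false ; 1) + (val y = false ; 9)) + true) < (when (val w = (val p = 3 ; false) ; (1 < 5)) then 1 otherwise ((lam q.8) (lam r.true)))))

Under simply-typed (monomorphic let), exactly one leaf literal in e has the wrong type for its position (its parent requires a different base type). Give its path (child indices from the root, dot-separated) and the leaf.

Answer: 1.0.1 : true

Working:
  unify Bool ~ Bool
let x : Bool
  unify Int ~ Int
let y : Bool
  unify Int ~ Int
  unify Int ~ Int
  unify Bool ~ Int
  FAIL: mismatch Bool ~ Int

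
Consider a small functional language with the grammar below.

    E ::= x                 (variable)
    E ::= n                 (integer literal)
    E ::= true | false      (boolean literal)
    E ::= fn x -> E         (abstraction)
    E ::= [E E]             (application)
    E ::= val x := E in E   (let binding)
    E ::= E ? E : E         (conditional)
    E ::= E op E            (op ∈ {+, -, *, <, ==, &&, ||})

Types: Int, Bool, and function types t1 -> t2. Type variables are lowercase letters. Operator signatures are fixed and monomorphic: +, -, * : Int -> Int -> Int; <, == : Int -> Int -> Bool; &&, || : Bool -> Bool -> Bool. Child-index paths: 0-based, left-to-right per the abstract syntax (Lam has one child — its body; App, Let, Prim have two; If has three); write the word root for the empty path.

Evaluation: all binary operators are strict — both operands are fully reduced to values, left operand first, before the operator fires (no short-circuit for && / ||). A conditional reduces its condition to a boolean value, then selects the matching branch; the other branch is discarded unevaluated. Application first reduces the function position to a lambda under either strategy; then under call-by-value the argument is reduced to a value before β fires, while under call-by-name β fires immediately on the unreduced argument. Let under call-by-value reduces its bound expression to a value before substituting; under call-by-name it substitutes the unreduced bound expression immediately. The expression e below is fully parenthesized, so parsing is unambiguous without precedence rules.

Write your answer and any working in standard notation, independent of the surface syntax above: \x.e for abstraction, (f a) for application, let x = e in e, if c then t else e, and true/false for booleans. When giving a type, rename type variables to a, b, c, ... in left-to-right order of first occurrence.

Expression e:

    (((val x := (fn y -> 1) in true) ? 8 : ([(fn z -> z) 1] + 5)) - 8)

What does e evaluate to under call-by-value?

Working:
step 0: ((if (let x = (\y.1) in true) then 8 else (((\z.z) 1) + 5)) - 8)
step 1: [let@0.0] ((if true then 8 else (((\z.z) 1) + 5)) - 8)
step 2: [if@0] (8 - 8)
step 3: [delta@root] 0

Answer: 0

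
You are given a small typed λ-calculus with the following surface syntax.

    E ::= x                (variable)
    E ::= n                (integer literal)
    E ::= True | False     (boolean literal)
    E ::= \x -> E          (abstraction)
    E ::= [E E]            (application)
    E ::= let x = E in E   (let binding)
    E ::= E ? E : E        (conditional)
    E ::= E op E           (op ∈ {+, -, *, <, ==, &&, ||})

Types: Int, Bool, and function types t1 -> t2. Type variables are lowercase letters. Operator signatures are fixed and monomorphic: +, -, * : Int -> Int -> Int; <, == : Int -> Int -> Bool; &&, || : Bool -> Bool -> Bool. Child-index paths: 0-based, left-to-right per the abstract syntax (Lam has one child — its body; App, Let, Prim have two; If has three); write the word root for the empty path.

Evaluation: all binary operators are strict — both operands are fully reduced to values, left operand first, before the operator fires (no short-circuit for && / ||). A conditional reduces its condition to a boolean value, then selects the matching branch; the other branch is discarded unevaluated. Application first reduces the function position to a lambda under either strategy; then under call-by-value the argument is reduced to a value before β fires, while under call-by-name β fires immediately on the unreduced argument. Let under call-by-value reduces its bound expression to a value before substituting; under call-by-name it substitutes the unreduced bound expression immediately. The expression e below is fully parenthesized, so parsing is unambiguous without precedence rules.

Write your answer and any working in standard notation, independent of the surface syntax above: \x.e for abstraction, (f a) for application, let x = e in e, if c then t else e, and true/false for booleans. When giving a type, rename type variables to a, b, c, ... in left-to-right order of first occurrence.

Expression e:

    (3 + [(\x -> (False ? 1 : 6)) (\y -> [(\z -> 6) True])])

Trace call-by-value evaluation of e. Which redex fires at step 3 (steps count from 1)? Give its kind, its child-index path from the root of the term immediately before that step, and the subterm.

Working:
step 0: (3 + ((\x.(if false then 1 else 6)) (\y.((\z.6) true))))
step 1: [beta@1] (3 + (if false then 1 else 6))
step 2: [if@1] (3 + 6)
step 3: [delta@root] 9

Answer: delta at root : (3 + 6)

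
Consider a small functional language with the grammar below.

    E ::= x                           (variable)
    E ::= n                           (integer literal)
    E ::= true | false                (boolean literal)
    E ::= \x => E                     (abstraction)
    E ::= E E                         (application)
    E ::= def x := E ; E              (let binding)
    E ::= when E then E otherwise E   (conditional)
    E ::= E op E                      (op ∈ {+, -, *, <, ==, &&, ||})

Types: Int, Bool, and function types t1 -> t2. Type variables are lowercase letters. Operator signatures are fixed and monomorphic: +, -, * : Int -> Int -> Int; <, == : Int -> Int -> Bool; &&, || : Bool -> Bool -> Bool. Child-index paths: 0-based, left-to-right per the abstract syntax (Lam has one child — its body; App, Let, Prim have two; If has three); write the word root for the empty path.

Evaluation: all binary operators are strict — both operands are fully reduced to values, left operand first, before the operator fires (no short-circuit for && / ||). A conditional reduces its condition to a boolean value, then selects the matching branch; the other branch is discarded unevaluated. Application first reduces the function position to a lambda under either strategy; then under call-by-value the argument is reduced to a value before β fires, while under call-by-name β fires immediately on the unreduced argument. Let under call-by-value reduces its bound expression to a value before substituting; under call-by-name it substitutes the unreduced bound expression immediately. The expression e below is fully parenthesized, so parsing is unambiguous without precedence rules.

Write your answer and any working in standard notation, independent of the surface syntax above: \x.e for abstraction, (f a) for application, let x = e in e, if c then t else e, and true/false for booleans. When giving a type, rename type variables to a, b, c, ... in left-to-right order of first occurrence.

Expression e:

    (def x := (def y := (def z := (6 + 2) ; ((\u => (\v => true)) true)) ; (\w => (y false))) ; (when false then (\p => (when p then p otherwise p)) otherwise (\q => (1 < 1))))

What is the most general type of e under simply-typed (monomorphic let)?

Answer: Bool -> Bool

Working:
  unify Int ~ Int
  unify Int ~ Int
let z : Int
\v._ : b -> Bool
\u._ : a -> b -> Bool
  unify a -> b -> Bool ~ Bool -> c
  unify a ~ Bool
  unify b -> Bool ~ c
_ _ : b -> Bool
let y : b -> Bool
y : b -> Bool
  unify b -> Bool ~ Bool -> e
  unify b ~ Bool
  unify Bool ~ e
_ _ : Bool
\w._ : d -> Bool
let x : d -> Bool
  unify Bool ~ Bool
p : f
  unify f ~ Bool
p : Bool
p : Bool
  unify Bool ~ Bool
\p._ : Bool -> Bool
  unify Int ~ Int
  unify Int ~ Int
\q._ : g -> Bool
  unify Bool -> Bool ~ g -> Bool
  unify Bool ~ g
  unify Bool ~ Bool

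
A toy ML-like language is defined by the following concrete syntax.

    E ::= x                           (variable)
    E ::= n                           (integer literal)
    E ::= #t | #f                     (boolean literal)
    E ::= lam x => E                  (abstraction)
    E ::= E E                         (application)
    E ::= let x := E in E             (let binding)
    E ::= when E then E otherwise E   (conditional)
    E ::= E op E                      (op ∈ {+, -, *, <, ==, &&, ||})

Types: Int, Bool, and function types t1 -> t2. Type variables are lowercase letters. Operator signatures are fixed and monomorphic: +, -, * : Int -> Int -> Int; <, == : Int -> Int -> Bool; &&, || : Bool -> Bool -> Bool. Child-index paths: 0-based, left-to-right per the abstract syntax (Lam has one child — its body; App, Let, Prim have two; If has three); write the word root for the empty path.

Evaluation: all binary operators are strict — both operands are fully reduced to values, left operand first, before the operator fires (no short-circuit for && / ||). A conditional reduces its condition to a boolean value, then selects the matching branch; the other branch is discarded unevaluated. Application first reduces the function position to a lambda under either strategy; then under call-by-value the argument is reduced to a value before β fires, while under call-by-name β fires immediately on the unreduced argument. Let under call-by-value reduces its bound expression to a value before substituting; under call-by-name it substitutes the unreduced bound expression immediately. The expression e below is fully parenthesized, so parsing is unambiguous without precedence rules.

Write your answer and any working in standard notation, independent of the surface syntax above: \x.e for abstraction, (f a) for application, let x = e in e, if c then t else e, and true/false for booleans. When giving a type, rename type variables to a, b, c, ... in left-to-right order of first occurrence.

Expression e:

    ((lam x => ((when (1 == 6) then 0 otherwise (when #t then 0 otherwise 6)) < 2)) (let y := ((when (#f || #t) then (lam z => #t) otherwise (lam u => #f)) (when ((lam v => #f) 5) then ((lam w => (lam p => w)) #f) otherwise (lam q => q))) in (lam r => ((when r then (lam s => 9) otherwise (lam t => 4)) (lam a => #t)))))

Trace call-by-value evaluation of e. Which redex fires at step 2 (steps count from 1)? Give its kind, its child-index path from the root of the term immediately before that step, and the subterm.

Answer: if at 1.0.0 : (if true then (\z.true) else (\u.false))

Working:
step 0: ((\x.((if (1 == 6) then 0 else (if true then 0 else 6)) < 2)) (let y = ((if (false || true) then (\z.true) else (\u.false)) (if ((\v.false) 5) then ((\w.(\p.w)) false) else (\q.q))) in (\r.((if r then (\s.9) else (\t.4)) (\a.true)))))
step 1: [delta@1.0.0.0] ((\x.((if (1 == 6) then 0 else (if true then 0 else 6)) < 2)) (let y = ((if true then (\z.true) else (\u.false)) (if ((\v.false) 5) then ((\w.(\p.w)) false) else (\q.q))) in (\r.((if r then (\s.9) else (\t.4)) (\a.true)))))
step 2: [if@1.0.0] ((\x.((if (1 == 6) then 0 else (if true then 0 else 6)) < 2)) (let y = ((\z.true) (if ((\v.false) 5) then ((\w.(\p.w)) false) else (\q.q))) in (\r.((if r then (\s.9) else (\t.4)) (\a.true)))))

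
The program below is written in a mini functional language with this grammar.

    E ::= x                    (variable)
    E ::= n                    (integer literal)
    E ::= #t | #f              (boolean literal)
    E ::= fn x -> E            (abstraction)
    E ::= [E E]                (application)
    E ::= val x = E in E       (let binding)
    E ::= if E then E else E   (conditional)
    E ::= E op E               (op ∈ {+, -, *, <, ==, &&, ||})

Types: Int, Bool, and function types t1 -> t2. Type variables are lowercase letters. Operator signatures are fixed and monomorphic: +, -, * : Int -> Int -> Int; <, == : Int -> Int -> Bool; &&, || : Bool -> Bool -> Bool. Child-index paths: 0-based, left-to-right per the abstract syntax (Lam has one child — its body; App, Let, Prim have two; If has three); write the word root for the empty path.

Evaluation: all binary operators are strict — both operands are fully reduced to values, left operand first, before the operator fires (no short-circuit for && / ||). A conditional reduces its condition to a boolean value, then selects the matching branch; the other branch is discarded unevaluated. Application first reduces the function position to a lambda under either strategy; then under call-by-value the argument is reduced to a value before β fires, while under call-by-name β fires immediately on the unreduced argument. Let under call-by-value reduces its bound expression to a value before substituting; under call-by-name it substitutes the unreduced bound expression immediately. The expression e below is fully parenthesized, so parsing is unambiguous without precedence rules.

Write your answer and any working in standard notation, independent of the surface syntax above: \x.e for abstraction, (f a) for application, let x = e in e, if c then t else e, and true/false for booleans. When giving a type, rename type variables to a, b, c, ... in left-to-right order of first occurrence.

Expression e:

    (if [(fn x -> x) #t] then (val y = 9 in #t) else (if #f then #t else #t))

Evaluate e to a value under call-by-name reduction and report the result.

Trace:
step 0: (if ((\x.x) true) then (let y = 9 in true) else (if false then true else true))
step 1: [beta@0] (if true then (let y = 9 in true) else (if false then true else true))
step 2: [if@root] (let y = 9 in true)
step 3: [let@root] true

Answer: true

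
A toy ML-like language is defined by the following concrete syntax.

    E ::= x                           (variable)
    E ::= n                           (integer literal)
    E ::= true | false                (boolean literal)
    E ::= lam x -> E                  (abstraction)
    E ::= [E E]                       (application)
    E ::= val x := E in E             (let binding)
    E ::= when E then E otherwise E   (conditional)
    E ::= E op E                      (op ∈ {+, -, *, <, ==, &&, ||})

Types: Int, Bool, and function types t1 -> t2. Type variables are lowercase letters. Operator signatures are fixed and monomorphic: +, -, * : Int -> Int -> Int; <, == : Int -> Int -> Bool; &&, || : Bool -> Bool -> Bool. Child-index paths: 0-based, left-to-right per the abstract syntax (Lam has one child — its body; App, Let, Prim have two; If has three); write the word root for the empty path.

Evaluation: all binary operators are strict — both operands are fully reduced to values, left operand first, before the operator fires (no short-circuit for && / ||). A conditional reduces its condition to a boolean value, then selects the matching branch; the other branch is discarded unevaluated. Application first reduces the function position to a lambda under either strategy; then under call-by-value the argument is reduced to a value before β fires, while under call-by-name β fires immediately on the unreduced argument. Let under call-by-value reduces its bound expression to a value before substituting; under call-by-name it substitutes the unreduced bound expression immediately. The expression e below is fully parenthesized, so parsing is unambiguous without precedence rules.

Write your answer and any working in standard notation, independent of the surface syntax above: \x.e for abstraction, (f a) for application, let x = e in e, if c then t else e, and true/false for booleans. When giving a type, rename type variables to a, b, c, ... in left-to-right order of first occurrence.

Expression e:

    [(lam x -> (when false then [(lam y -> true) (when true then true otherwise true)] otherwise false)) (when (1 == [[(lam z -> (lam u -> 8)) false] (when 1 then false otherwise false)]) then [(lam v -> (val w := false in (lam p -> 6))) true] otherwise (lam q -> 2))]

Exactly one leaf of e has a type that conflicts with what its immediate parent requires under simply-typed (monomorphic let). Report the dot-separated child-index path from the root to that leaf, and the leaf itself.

Derivation:
  unify Bool ~ Bool
\y._ : b -> Bool
  unify Bool ~ Bool
  unify Bool ~ Bool
  unify b -> Bool ~ Bool -> c
  unify b ~ Bool
  unify Bool ~ c
_ _ : Bool
  unify Bool ~ Bool
\x._ : a -> Bool
  unify Int ~ Int
\u._ : e -> Int
\z._ : d -> e -> Int
  unify d -> e -> Int ~ Bool -> f
  unify d ~ Bool
  unify e -> Int ~ f
_ _ : e -> Int
  unify Int ~ Bool
  FAIL: mismatch Int ~ Bool

Answer: 1.0.1.1.0 : 1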